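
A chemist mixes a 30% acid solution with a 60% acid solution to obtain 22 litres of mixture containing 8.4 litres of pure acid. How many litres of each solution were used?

litres of solution A: 16, litres of solution B: 6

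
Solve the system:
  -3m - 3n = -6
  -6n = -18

m = -1, n = 3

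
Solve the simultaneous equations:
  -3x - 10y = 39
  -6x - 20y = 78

Row-reduce:
R1 ← R1 / (-3).
R2 ← R2 + 6·R1.
Rank is 1 with 2 unknowns, leaving y free.

infinitely many solutions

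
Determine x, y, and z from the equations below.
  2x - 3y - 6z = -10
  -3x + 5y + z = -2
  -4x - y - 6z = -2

x = -2, y = -2, z = 2

Row-reduce the augmented matrix:
R1 ← R1 / (2).
R2 ← R2 + 3·R1.
R3 ← R3 + 4·R1.
R2 ← R2 / (1/2).
R1 ← R1 + 3/2·R2.
R3 ← R3 + 7·R2.
R3 ← R3 / (-130).
R1 ← R1 + 27·R3.
R2 ← R2 + 16·R3.
Reading off the reduced rows gives x = -2, y = -2, z = 2.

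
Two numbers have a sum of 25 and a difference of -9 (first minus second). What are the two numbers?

Let x = first number, y = second number.
  x + y = 25
  x - y = -9
From equation 1: x = 25 − y.
Substitute into equation 2 and solve: y = 17.
Then x = 8.

first number: 8, second number: 17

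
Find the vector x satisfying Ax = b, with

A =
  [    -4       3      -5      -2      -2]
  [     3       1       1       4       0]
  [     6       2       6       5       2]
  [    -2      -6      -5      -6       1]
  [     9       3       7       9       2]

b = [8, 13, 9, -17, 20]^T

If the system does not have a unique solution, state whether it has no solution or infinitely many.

Row-reduce:
R1 ← R1 / (-4).
R2 ← R2 − 3·R1.
R3 ← R3 − 6·R1.
R4 ← R4 + 2·R1.
R5 ← R5 − 9·R1.
R2 ← R2 / (13/4).
R1 ← R1 + 3/4·R2.
R3 ← R3 − 13/2·R2.
R4 ← R4 + 15/2·R2.
R5 ← R5 − 39/4·R2.
R3 ← R3 / (4).
R1 ← R1 − 8/13·R3.
R2 ← R2 + 11/13·R3.
R4 ← R4 + 115/13·R3.
R5 ← R5 − 4·R3.
R4 ← R4 / (-305/52).
R1 ← R1 − 20/13·R4.
R2 ← R2 − 7/52·R4.
R3 ← R3 + 3/4·R4.
Row 5 reduces to 0 = -2, a contradiction. The system is inconsistent.

no solution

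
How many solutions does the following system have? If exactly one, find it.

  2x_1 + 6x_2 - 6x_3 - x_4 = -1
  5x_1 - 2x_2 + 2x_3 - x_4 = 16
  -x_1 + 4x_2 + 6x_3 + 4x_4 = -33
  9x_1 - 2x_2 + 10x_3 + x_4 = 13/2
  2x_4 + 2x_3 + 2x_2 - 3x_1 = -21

no solution

Row-reduce:
R1 ← R1 / (2).
R2 ← R2 − 5·R1.
R3 ← R3 + 1·R1.
R4 ← R4 − 9·R1.
R5 ← R5 + 3·R1.
R2 ← R2 / (-17).
R1 ← R1 − 3·R2.
R3 ← R3 − 7·R2.
R4 ← R4 + 29·R2.
R5 ← R5 − 11·R2.
R3 ← R3 / (10).
R2 ← R2 + 1·R3.
R4 ← R4 − 8·R3.
R5 ← R5 − 4·R3.
R4 ← R4 / (-6/17).
R1 ← R1 + 4/17·R4.
R2 ← R2 − 11/34·R4.
R3 ← R3 − 7/17·R4.
R5 ← R5 + 3/17·R4.
Row 5 reduces to 0 = -1/4, a contradiction. The system is inconsistent.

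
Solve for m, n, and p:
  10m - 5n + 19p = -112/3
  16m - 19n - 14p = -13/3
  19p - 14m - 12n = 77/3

Row-reduce the augmented matrix:
R1 ← R1 / (10).
R2 ← R2 − 16·R1.
R3 ← R3 + 14·R1.
R2 ← R2 / (-11).
R1 ← R1 + 1/2·R2.
R3 ← R3 + 19·R2.
R3 ← R3 / (6726/55).
R1 ← R1 − 431/110·R3.
R2 ← R2 − 222/55·R3.
Reading off the reduced rows gives m = -7/3, n = -1, p = -1.

m = -7/3, n = -1, p = -1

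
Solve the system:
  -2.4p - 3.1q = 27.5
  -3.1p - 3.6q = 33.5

Row-reduce the augmented matrix:
R1 ← R1 / (-12/5).
R2 ← R2 + 31/10·R1.
R2 ← R2 / (97/240).
R1 ← R1 − 31/24·R2.
Reading off the reduced rows gives p = -5, q = -5.

p = -5, q = -5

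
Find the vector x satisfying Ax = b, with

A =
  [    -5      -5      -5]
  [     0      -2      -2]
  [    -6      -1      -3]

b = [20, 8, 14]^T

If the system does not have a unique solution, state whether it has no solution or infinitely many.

Row-reduce the augmented matrix:
R1 ← R1 / (-5).
R3 ← R3 + 6·R1.
R2 ← R2 / (-2).
R1 ← R1 − 1·R2.
R3 ← R3 − 5·R2.
R3 ← R3 / (-2).
R2 ← R2 − 1·R3.
Reading off the reduced rows gives x_1 = 0, x_2 = 1, x_3 = -5.

x_1 = 0, x_2 = 1, x_3 = -5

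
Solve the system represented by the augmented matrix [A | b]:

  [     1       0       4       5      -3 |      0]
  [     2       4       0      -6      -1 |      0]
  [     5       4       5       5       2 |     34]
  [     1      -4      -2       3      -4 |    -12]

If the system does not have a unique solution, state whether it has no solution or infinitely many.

Row-reduce:
R2 ← R2 − 2·R1.
R3 ← R3 − 5·R1.
R4 ← R4 − 1·R1.
R2 ← R2 / (4).
R3 ← R3 − 4·R2.
R4 ← R4 + 4·R2.
R3 ← R3 / (-7).
R1 ← R1 − 4·R3.
R2 ← R2 + 2·R3.
R4 ← R4 + 14·R3.
R4 ← R4 / (-10).
R1 ← R1 − 19/7·R4.
R2 ← R2 + 20/7·R4.
R3 ← R3 − 4/7·R4.
Rank is 4 with 5 unknowns, leaving x_5 free.

infinitely many solutions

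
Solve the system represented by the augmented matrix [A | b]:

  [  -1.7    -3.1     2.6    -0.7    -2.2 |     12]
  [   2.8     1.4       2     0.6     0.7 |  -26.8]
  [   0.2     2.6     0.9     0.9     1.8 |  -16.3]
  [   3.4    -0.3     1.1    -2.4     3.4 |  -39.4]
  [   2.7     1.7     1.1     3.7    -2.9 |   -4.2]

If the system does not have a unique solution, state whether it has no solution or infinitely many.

x_1 = -5, x_2 = 0, x_3 = -4, x_4 = -1, x_5 = -6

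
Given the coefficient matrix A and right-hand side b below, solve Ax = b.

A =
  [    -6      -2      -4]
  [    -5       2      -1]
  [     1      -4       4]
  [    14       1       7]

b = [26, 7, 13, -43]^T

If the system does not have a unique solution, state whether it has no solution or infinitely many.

no solution

Row-reduce:
R1 ← R1 / (-6).
R2 ← R2 + 5·R1.
R3 ← R3 − 1·R1.
R4 ← R4 − 14·R1.
R2 ← R2 / (11/3).
R1 ← R1 − 1/3·R2.
R3 ← R3 + 13/3·R2.
R4 ← R4 + 11/3·R2.
R3 ← R3 / (67/11).
R1 ← R1 − 5/11·R3.
R2 ← R2 − 7/11·R3.
Row 4 reduces to 0 = 3, a contradiction. The system is inconsistent.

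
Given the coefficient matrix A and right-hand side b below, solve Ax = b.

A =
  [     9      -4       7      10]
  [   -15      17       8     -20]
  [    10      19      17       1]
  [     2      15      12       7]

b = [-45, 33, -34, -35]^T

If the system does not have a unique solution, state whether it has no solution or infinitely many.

Row-reduce the augmented matrix:
R1 ← R1 / (9).
R2 ← R2 + 15·R1.
R3 ← R3 − 10·R1.
R4 ← R4 − 2·R1.
R2 ← R2 / (31/3).
R1 ← R1 + 4/9·R2.
R3 ← R3 − 211/9·R2.
R4 ← R4 − 143/9·R2.
R3 ← R3 / (-3292/93).
R1 ← R1 − 151/93·R3.
R2 ← R2 − 59/31·R3.
R4 ← R4 + 1841/93·R3.
R4 ← R4 / (37293/3292).
R1 ← R1 − 2801/3292·R4.
R2 ← R2 + 1513/3292·R4.
R3 ← R3 − 237/3292·R4.
Reading off the reduced rows gives x_1 = 0, x_2 = 1, x_3 = -3, x_4 = -2.

x_1 = 0, x_2 = 1, x_3 = -3, x_4 = -2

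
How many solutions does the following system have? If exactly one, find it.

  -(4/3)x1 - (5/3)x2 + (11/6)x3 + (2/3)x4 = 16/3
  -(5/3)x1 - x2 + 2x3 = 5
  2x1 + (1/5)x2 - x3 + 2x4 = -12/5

Row-reduce:
R1 ← R1 / (-4/3).
R2 ← R2 + 5/3·R1.
R3 ← R3 − 2·R1.
R2 ← R2 / (13/12).
R1 ← R1 − 5/4·R2.
R3 ← R3 + 23/10·R2.
R3 ← R3 / (147/130).
R1 ← R1 + 27/26·R3.
R2 ← R2 + 7/26·R3.
Rank is 3 with 4 unknowns, leaving x4 free.

infinitely many solutions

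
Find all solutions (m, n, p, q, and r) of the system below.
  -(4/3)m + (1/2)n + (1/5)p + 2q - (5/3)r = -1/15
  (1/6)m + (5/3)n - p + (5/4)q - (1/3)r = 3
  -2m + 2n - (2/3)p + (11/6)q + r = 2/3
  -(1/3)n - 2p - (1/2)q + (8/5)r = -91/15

Row-reduce:
R1 ← R1 / (-4/3).
R2 ← R2 − 1/6·R1.
R3 ← R3 + 2·R1.
R2 ← R2 / (83/48).
R1 ← R1 + 3/8·R2.
R3 ← R3 − 5/4·R2.
R4 ← R4 + 1/3·R2.
R3 ← R3 / (-326/1245).
R1 ← R1 + 30/83·R3.
R2 ← R2 + 234/415·R3.
R4 ← R4 + 908/415·R3.
R4 ← R4 / (6063/326).
R1 ← R1 − 315/163·R4.
R2 ← R2 − 1863/326·R4.
R3 ← R3 − 5605/652·R4.
Rank is 4 with 5 unknowns, leaving r free.

infinitely many solutions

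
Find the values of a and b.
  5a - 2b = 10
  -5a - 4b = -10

a = 2, b = 0

Row-reduce the augmented matrix:
R1 ← R1 / (5).
R2 ← R2 + 5·R1.
R2 ← R2 / (-6).
R1 ← R1 + 2/5·R2.
Reading off the reduced rows gives a = 2, b = 0.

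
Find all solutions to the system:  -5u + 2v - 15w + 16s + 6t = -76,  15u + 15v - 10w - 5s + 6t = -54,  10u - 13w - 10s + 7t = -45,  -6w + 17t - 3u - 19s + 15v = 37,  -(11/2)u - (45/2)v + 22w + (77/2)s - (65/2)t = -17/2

no solution

Row-reduce:
R1 ← R1 / (-5).
R2 ← R2 − 15·R1.
R3 ← R3 − 10·R1.
R4 ← R4 + 3·R1.
R5 ← R5 + 11/2·R1.
R2 ← R2 / (21).
R1 ← R1 + 2/5·R2.
R3 ← R3 − 4·R2.
R4 ← R4 − 69/5·R2.
R5 ← R5 + 247/10·R2.
R3 ← R3 / (-683/21).
R1 ← R1 − 41/21·R3.
R2 ← R2 + 55/21·R3.
R4 ← R4 − 274/7·R3.
R5 ← R5 + 550/21·R3.
R4 ← R4 / (-27482/683).
R1 ← R1 + 1060/683·R4.
R2 ← R2 − 639/683·R4.
R3 ← R3 + 290/683·R4.
R5 ← R5 − 41223/683·R4.
Row 5 reduces to 0 = 2, a contradiction. The system is inconsistent.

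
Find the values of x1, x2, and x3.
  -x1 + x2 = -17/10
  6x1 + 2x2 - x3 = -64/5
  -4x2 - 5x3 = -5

x1 = -4/5, x2 = -5/2, x3 = 3

Row-reduce the augmented matrix:
R1 ← R1 / (-1).
R2 ← R2 − 6·R1.
R2 ← R2 / (8).
R1 ← R1 + 1·R2.
R3 ← R3 + 4·R2.
R3 ← R3 / (-11/2).
R1 ← R1 + 1/8·R3.
R2 ← R2 + 1/8·R3.
Reading off the reduced rows gives x1 = -4/5, x2 = -5/2, x3 = 3.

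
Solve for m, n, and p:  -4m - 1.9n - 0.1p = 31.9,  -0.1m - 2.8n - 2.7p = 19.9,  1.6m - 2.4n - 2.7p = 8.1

Row-reduce the augmented matrix:
R1 ← R1 / (-4).
R2 ← R2 + 1/10·R1.
R3 ← R3 − 8/5·R1.
R2 ← R2 / (-1101/400).
R1 ← R1 − 19/40·R2.
R3 ← R3 + 79/25·R2.
R3 ← R3 / (3929/11010).
R1 ← R1 + 485/1101·R3.
R2 ← R2 − 1079/1101·R3.
Reading off the reduced rows gives m = -6, n = -4, p = -3.

m = -6, n = -4, p = -3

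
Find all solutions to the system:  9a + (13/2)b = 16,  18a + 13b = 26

no solution

Row-reduce:
R1 ← R1 / (9).
R2 ← R2 − 18·R1.
Row 2 reduces to 0 = -6, a contradiction. The system is inconsistent.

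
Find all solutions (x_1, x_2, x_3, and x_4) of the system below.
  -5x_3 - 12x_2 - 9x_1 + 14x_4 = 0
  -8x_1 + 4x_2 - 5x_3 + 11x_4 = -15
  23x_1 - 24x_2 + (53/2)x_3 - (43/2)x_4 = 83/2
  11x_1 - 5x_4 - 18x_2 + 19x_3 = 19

infinitely many solutions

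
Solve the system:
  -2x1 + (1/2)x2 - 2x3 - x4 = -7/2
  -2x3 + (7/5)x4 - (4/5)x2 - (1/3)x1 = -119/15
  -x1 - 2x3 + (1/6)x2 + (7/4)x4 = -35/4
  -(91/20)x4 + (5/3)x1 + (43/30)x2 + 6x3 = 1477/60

Row-reduce:
R1 ← R1 / (-2).
R2 ← R2 + 1/3·R1.
R3 ← R3 + 1·R1.
R4 ← R4 − 5/3·R1.
R2 ← R2 / (-53/60).
R1 ← R1 + 1/4·R2.
R3 ← R3 + 1/12·R2.
R4 ← R4 − 37/20·R2.
R3 ← R3 / (-134/159).
R1 ← R1 − 78/53·R3.
R2 ← R2 − 100/53·R3.
R4 ← R4 − 134/159·R3.
Rank is 3 with 4 unknowns, leaving x4 free.

infinitely many solutions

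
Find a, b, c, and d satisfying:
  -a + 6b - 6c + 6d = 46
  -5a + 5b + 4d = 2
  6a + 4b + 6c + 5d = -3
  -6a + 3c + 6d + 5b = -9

a = 2, b = 0, c = -5, d = 3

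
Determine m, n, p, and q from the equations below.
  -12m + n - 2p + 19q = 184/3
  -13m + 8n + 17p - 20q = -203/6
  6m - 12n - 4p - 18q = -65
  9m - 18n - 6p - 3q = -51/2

Row-reduce the augmented matrix:
R1 ← R1 / (-12).
R2 ← R2 + 13·R1.
R3 ← R3 − 6·R1.
R4 ← R4 − 9·R1.
R2 ← R2 / (83/12).
R1 ← R1 + 1/12·R2.
R3 ← R3 + 23/2·R2.
R4 ← R4 + 69/4·R2.
R3 ← R3 / (2230/83).
R1 ← R1 − 33/83·R3.
R2 ← R2 − 230/83·R3.
R4 ← R4 − 3345/83·R3.
R4 ← R4 / (24).
R1 ← R1 + 1057/1115·R4.
R2 ← R2 − 439/223·R4.
R3 ← R3 + 3153/1115·R4.
Reading off the reduced rows gives m = -1/2, n = 1/3, p = 1, q = 3.

m = -1/2, n = 1/3, p = 1, q = 3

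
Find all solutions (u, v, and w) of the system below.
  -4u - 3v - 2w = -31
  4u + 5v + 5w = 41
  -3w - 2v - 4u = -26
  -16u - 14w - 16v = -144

u = 4, v = 5, w = 0

Row-reduce the augmented matrix:
R1 ← R1 / (-4).
R2 ← R2 − 4·R1.
R3 ← R3 + 4·R1.
R4 ← R4 + 16·R1.
R2 ← R2 / (2).
R1 ← R1 − 3/4·R2.
R3 ← R3 − 1·R2.
R4 ← R4 + 4·R2.
R3 ← R3 / (-5/2).
R1 ← R1 + 5/8·R3.
R2 ← R2 − 3/2·R3.
R4 reduces to 0 = 0, so the extra equation is consistent.
Reading off the reduced rows gives u = 4, v = 5, w = 0.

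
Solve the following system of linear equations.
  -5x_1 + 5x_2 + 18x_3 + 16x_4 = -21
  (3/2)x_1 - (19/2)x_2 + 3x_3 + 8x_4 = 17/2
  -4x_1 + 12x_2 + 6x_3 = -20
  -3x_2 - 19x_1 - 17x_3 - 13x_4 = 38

Row-reduce:
R1 ← R1 / (-5).
R2 ← R2 − 3/2·R1.
R3 ← R3 + 4·R1.
R4 ← R4 + 19·R1.
R2 ← R2 / (-8).
R1 ← R1 + 1·R2.
R3 ← R3 − 8·R2.
R4 ← R4 + 22·R2.
Swap R3 and R4.
R3 ← R3 / (-217/2).
R1 ← R1 + 93/20·R3.
R2 ← R2 + 21/20·R3.
Row 4 reduces to 0 = -1, a contradiction. The system is inconsistent.

no solution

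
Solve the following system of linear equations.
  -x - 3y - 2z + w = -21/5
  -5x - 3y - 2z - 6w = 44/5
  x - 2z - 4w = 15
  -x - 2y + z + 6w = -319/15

Row-reduce the augmented matrix:
R1 ← R1 / (-1).
R2 ← R2 + 5·R1.
R3 ← R3 − 1·R1.
R4 ← R4 + 1·R1.
R2 ← R2 / (12).
R1 ← R1 − 3·R2.
R3 ← R3 + 3·R2.
R4 ← R4 − 1·R2.
R3 ← R3 / (-2).
R2 ← R2 − 2/3·R3.
R4 ← R4 − 7/3·R3.
R4 ← R4 / (-19/24).
R1 ← R1 − 7/4·R4.
R2 ← R2 + 17/6·R4.
R3 ← R3 − 23/8·R4.
Reading off the reduced rows gives x = 3/5, y = 7/3, z = -14/5, w = -11/5.

x = 3/5, y = 7/3, z = -14/5, w = -11/5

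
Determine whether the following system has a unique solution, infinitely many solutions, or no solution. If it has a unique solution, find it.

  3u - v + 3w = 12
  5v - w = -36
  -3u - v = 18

u = -4, v = -6, w = 6

Row-reduce the augmented matrix:
R1 ← R1 / (3).
R3 ← R3 + 3·R1.
R2 ← R2 / (5).
R1 ← R1 + 1/3·R2.
R3 ← R3 + 2·R2.
R3 ← R3 / (13/5).
R1 ← R1 − 14/15·R3.
R2 ← R2 + 1/5·R3.
Reading off the reduced rows gives u = -4, v = -6, w = 6.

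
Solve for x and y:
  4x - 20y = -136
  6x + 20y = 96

x = -4, y = 6

Row-reduce the augmented matrix:
R1 ← R1 / (4).
R2 ← R2 − 6·R1.
R2 ← R2 / (50).
R1 ← R1 + 5·R2.
Reading off the reduced rows gives x = -4, y = 6.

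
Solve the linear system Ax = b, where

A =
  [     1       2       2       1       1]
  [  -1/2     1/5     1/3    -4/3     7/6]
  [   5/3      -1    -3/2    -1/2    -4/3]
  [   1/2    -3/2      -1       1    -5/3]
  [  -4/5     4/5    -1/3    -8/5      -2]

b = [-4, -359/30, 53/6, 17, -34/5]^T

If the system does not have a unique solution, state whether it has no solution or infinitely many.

x_1 = 2, x_2 = -4, x_3 = 0, x_4 = 5, x_5 = -3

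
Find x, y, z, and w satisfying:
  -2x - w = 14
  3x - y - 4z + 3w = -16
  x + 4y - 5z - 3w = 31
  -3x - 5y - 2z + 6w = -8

Row-reduce the augmented matrix:
R1 ← R1 / (-2).
R2 ← R2 − 3·R1.
R3 ← R3 − 1·R1.
R4 ← R4 + 3·R1.
R2 ← R2 / (-1).
R3 ← R3 − 4·R2.
R4 ← R4 + 5·R2.
R3 ← R3 / (-21).
R2 ← R2 − 4·R3.
R4 ← R4 − 18·R3.
R4 ← R4 / (15/7).
R1 ← R1 − 1/2·R4.
R2 ← R2 + 43/42·R4.
R3 ← R3 + 5/42·R4.
Reading off the reduced rows gives x = -6, y = 4, z = -3, w = -2.

x = -6, y = 4, z = -3, w = -2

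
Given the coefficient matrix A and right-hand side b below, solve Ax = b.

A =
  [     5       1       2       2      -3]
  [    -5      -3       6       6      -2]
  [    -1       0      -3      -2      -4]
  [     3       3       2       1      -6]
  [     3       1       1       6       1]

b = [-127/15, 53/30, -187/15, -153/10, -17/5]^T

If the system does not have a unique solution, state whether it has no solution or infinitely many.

x_1 = -1/3, x_2 = -1/2, x_3 = 8/5, x_4 = -1, x_5 = 5/2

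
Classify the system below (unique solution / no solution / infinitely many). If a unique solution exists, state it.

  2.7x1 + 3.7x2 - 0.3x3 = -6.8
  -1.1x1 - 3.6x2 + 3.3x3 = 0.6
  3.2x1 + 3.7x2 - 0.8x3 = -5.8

x1 = 0, x2 = -2, x3 = -2

Row-reduce the augmented matrix:
R1 ← R1 / (27/10).
R2 ← R2 + 11/10·R1.
R3 ← R3 − 16/5·R1.
R2 ← R2 / (-113/54).
R1 ← R1 − 37/27·R2.
R3 ← R3 + 37/54·R2.
R3 ← R3 / (-839/565).
R1 ← R1 − 1113/565·R3.
R2 ← R2 + 858/565·R3.
Reading off the reduced rows gives x1 = 0, x2 = -2, x3 = -2.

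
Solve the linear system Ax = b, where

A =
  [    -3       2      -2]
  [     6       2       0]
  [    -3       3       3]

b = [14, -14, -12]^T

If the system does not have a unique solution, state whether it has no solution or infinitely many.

Row-reduce the augmented matrix:
R1 ← R1 / (-3).
R2 ← R2 − 6·R1.
R3 ← R3 + 3·R1.
R2 ← R2 / (6).
R1 ← R1 + 2/3·R2.
R3 ← R3 − 1·R2.
R3 ← R3 / (17/3).
R1 ← R1 − 2/9·R3.
R2 ← R2 + 2/3·R3.
Reading off the reduced rows gives x_1 = -2, x_2 = -1, x_3 = -5.

x_1 = -2, x_2 = -1, x_3 = -5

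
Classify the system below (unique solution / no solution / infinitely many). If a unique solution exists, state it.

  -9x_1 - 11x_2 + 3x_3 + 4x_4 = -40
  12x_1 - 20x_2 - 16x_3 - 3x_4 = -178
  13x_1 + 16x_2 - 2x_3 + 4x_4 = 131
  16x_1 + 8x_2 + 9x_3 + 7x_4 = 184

Row-reduce the augmented matrix:
R1 ← R1 / (-9).
R2 ← R2 − 12·R1.
R3 ← R3 − 13·R1.
R4 ← R4 − 16·R1.
R2 ← R2 / (-104/3).
R1 ← R1 − 11/9·R2.
R3 ← R3 − 1/9·R2.
R4 ← R4 + 104/9·R2.
R3 ← R3 / (179/78).
R1 ← R1 + 59/78·R3.
R2 ← R2 − 9/26·R3.
R4 ← R4 − 55/3·R3.
R4 ← R4 / (-46425/716).
R1 ← R1 − 1025/358·R4.
R2 ← R2 + 1105/716·R4.
R3 ← R3 − 3053/716·R4.
Reading off the reduced rows gives x_1 = 3, x_2 = 5, x_3 = 6, x_4 = 6.

x_1 = 3, x_2 = 5, x_3 = 6, x_4 = 6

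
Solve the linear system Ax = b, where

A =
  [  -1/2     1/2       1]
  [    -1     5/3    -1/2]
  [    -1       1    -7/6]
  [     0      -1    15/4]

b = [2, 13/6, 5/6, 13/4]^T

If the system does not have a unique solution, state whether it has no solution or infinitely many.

Row-reduce:
R1 ← R1 / (-1/2).
R2 ← R2 + 1·R1.
R3 ← R3 + 1·R1.
R2 ← R2 / (2/3).
R1 ← R1 + 1·R2.
R4 ← R4 + 1·R2.
R3 ← R3 / (-19/6).
R1 ← R1 + 23/4·R3.
R2 ← R2 + 15/4·R3.
Row 4 reduces to 0 = 1/2, a contradiction. The system is inconsistent.

no solution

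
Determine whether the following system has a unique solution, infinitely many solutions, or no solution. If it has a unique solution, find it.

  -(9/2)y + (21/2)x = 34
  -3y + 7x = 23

Row-reduce:
R1 ← R1 / (21/2).
R2 ← R2 − 7·R1.
Row 2 reduces to 0 = 1/3, a contradiction. The system is inconsistent.

no solution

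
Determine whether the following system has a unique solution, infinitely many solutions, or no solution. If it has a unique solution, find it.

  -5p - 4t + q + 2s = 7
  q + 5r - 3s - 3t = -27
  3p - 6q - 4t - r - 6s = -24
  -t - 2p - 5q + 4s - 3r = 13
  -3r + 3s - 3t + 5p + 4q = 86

p = 5, q = 4, r = -5, s = 6, t = -4

Row-reduce the augmented matrix:
R1 ← R1 / (-5).
R3 ← R3 − 3·R1.
R4 ← R4 + 2·R1.
R5 ← R5 − 5·R1.
R1 ← R1 + 1/5·R2.
R3 ← R3 + 27/5·R2.
R4 ← R4 + 27/5·R2.
R5 ← R5 − 5·R2.
R3 ← R3 / (26).
R1 ← R1 − 1·R3.
R2 ← R2 − 5·R3.
R4 ← R4 − 24·R3.
R5 ← R5 + 28·R3.
R4 ← R4 / (83/13).
R1 ← R1 + 5/26·R4.
R2 ← R2 − 27/26·R4.
R3 ← R3 + 21/26·R4.
R5 ← R5 + 34/13·R4.
R5 ← R5 / (-5886/415).
R1 ← R1 − 1019/830·R5.
R2 ← R2 − 407/830·R5.
R3 ← R3 + 169/830·R5.
R4 ← R4 − 342/415·R5.
Reading off the reduced rows gives p = 5, q = 4, r = -5, s = 6, t = -4.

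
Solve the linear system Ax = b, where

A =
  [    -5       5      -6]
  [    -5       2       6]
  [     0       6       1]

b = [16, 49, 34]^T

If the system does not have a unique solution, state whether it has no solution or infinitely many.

x_1 = -3, x_2 = 5, x_3 = 4

Row-reduce the augmented matrix:
R1 ← R1 / (-5).
R2 ← R2 + 5·R1.
R2 ← R2 / (-3).
R1 ← R1 + 1·R2.
R3 ← R3 − 6·R2.
R3 ← R3 / (25).
R1 ← R1 + 14/5·R3.
R2 ← R2 + 4·R3.
Reading off the reduced rows gives x_1 = -3, x_2 = 5, x_3 = 4.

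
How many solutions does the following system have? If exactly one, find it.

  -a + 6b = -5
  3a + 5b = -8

From equation 1: a = 5 + 6·b.
Substitute into equation 2 and solve: b = -1.
Then a = -1.

a = -1, b = -1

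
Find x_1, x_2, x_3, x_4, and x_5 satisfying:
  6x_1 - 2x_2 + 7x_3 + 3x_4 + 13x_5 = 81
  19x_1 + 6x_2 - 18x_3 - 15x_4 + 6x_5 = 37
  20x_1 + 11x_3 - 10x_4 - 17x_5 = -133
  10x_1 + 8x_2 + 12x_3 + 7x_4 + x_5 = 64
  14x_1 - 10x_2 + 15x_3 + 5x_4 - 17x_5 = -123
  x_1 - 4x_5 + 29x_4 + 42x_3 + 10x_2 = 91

x_1 = 1, x_2 = 4, x_3 = -1, x_4 = 4, x_5 = 6

Row-reduce the augmented matrix:
R1 ← R1 / (6).
R2 ← R2 − 19·R1.
R3 ← R3 − 20·R1.
R4 ← R4 − 10·R1.
R5 ← R5 − 14·R1.
R6 ← R6 − 1·R1.
R2 ← R2 / (37/3).
R1 ← R1 + 1/3·R2.
R3 ← R3 − 20/3·R2.
R4 ← R4 − 34/3·R2.
R5 ← R5 + 16/3·R2.
R6 ← R6 − 31/3·R2.
R3 ← R3 / (347/37).
R1 ← R1 − 3/37·R3.
R2 ← R2 + 241/74·R3.
R4 ← R4 − 1378/37·R3.
R5 ← R5 + 692/37·R3.
R6 ← R6 − 2756/37·R3.
R4 ← R4 / (17817/347).
R1 ← R1 + 36/347·R4.
R2 ← R2 + 3007/694·R4.
R3 ← R3 + 250/347·R4.
R5 ← R5 + 9046/347·R4.
R6 ← R6 − 35634/347·R4.
R5 ← R5 / (-330904/5939).
R1 ← R1 − 11454/5939·R5.
R2 ← R2 + 28157/11878·R5.
R3 ← R3 + 11523/5939·R5.
R4 ← R4 − 20329/5939·R5.
R6 reduces to 0 = 0, so the extra equation is consistent.
Reading off the reduced rows gives x_1 = 1, x_2 = 4, x_3 = -1, x_4 = 4, x_5 = 6.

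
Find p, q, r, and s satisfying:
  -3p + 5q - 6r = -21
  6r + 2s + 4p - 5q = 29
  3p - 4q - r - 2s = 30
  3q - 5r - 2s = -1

p = 6, q = -3, r = -2, s = 1

Row-reduce the augmented matrix:
R1 ← R1 / (-3).
R2 ← R2 − 4·R1.
R3 ← R3 − 3·R1.
R2 ← R2 / (5/3).
R1 ← R1 + 5/3·R2.
R3 ← R3 − 1·R2.
R4 ← R4 − 3·R2.
R3 ← R3 / (-29/5).
R2 ← R2 + 6/5·R3.
R4 ← R4 + 7/5·R3.
R4 ← R4 / (-140/29).
R1 ← R1 − 2·R4.
R2 ← R2 − 54/29·R4.
R3 ← R3 − 16/29·R4.
Reading off the reduced rows gives p = 6, q = -3, r = -2, s = 1.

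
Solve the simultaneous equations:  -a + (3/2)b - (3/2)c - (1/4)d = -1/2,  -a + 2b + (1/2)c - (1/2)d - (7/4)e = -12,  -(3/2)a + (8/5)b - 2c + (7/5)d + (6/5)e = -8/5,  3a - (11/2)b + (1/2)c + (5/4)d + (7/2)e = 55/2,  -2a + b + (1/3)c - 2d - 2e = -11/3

no solution

Row-reduce:
R1 ← R1 / (-1).
R2 ← R2 + 1·R1.
R3 ← R3 + 3/2·R1.
R4 ← R4 − 3·R1.
R5 ← R5 + 2·R1.
R2 ← R2 / (1/2).
R1 ← R1 + 3/2·R2.
R3 ← R3 + 13/20·R2.
R4 ← R4 + 1·R2.
R5 ← R5 + 2·R2.
R3 ← R3 / (57/20).
R1 ← R1 − 15/2·R3.
R2 ← R2 − 4·R3.
R5 ← R5 − 34/3·R3.
Swap R4 and R5.
R4 ← R4 / (-2827/342).
R1 ← R1 + 82/19·R4.
R2 ← R2 + 289/114·R4.
R3 ← R3 − 29/57·R4.
Row 5 reduces to 0 = 3, a contradiction. The system is inconsistent.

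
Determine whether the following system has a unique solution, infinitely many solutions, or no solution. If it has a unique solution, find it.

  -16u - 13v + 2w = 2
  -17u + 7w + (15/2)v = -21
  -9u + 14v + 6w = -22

infinitely many solutions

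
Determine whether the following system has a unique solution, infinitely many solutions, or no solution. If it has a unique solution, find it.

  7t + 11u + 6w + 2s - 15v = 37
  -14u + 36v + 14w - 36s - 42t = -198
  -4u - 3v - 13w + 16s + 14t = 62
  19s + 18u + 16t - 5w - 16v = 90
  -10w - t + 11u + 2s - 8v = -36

Row-reduce:
R1 ← R1 / (11).
R2 ← R2 + 14·R1.
R3 ← R3 + 4·R1.
R4 ← R4 − 18·R1.
R5 ← R5 − 11·R1.
R2 ← R2 / (186/11).
R1 ← R1 + 15/11·R2.
R3 ← R3 + 93/11·R2.
R4 ← R4 − 94/11·R2.
R5 ← R5 − 7·R2.
Swap R3 and R4.
R3 ← R3 / (-2395/93).
R1 ← R1 − 71/31·R3.
R2 ← R2 − 119/93·R3.
R5 ← R5 + 2321/93·R3.
Swap R4 and R5.
R4 ← R4 / (-8515/479).
R1 ← R1 − 185/479·R4.
R2 ← R2 + 171/479·R4.
R3 ← R3 + 607/479·R4.
Rank is 4 with 5 unknowns, leaving t free.

infinitely many solutions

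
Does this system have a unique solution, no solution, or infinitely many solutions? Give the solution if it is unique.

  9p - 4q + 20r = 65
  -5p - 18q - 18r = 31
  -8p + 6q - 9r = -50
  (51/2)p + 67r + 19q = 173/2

Row-reduce:
R1 ← R1 / (9).
R2 ← R2 + 5·R1.
R3 ← R3 + 8·R1.
R4 ← R4 − 51/2·R1.
R2 ← R2 / (-182/9).
R1 ← R1 + 4/9·R2.
R3 ← R3 − 22/9·R2.
R4 ← R4 − 91/3·R2.
R3 ← R3 / (723/91).
R1 ← R1 − 216/91·R3.
R2 ← R2 − 31/91·R3.
Row 4 reduces to 0 = 3, a contradiction. The system is inconsistent.

no solution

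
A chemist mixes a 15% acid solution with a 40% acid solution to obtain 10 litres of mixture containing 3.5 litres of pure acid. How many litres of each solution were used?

litres of solution A: 2, litres of solution B: 8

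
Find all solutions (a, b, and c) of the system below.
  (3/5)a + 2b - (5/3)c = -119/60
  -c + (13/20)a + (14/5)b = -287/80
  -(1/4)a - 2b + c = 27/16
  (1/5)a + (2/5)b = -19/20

a = -11/4, b = -1, c = -1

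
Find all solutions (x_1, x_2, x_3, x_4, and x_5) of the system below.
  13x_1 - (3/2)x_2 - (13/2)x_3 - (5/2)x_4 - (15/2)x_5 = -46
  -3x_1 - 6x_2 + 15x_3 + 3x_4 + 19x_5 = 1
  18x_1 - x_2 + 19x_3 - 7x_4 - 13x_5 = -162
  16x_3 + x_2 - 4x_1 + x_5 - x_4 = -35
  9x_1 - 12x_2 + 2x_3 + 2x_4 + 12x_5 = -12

Row-reduce:
R1 ← R1 / (13).
R2 ← R2 + 3·R1.
R3 ← R3 − 18·R1.
R4 ← R4 + 4·R1.
R5 ← R5 − 9·R1.
R2 ← R2 / (-165/26).
R1 ← R1 + 3/26·R2.
R3 ← R3 − 14/13·R2.
R4 ← R4 − 7/13·R2.
R5 ← R5 + 285/26·R2.
R3 ← R3 / (1666/55).
R1 ← R1 + 41/55·R3.
R2 ← R2 + 117/55·R3.
R4 ← R4 − 833/55·R3.
R5 ← R5 + 185/11·R3.
Swap R4 and R5.
R4 ← R4 / (-1825/833).
R1 ← R1 + 261/833·R4.
R2 ← R2 + 501/833·R4.
R3 ← R3 + 86/833·R4.
Rank is 4 with 5 unknowns, leaving x_5 free.

infinitely many solutions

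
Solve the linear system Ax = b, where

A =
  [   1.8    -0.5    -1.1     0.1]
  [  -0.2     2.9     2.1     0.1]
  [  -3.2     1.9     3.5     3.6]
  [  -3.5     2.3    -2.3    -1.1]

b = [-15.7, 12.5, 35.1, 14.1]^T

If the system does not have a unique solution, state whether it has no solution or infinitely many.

Row-reduce the augmented matrix:
R1 ← R1 / (9/5).
R2 ← R2 + 1/5·R1.
R3 ← R3 + 16/5·R1.
R4 ← R4 + 7/2·R1.
R2 ← R2 / (128/45).
R1 ← R1 + 5/18·R2.
R3 ← R3 − 91/90·R2.
R4 ← R4 − 239/180·R2.
R3 ← R3 / (1077/1280).
R1 ← R1 + 107/256·R3.
R2 ← R2 − 89/128·R3.
R4 ← R4 + 13727/2560·R3.
R4 ← R4 / (164177/7180).
R1 ← R1 − 1381/718·R4.
R2 ← R2 + 1095/359·R4.
R3 ← R3 − 1595/359·R4.
Reading off the reduced rows gives x_1 = -6, x_2 = 1, x_3 = 4, x_4 = 0.

x_1 = -6, x_2 = 1, x_3 = 4, x_4 = 0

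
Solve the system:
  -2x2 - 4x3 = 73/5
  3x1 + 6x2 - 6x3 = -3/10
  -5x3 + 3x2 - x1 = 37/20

Row-reduce the augmented matrix:
Swap R1 and R2.
R1 ← R1 / (3).
R3 ← R3 + 1·R1.
R2 ← R2 / (-2).
R1 ← R1 − 2·R2.
R3 ← R3 − 5·R2.
R3 ← R3 / (-17).
R1 ← R1 + 6·R3.
R2 ← R2 − 2·R3.
Reading off the reduced rows gives x1 = 1, x2 = -14/5, x3 = -9/4.

x1 = 1, x2 = -14/5, x3 = -9/4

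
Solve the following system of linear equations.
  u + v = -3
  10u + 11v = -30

Row-reduce the augmented matrix:
R2 ← R2 − 10·R1.
R1 ← R1 − 1·R2.
Reading off the reduced rows gives u = -3, v = 0.

u = -3, v = 0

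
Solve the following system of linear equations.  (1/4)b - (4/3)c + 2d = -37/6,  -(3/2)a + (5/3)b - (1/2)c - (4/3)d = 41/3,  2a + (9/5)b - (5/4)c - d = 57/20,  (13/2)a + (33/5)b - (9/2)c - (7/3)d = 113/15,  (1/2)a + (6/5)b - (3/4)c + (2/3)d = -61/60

Row-reduce the augmented matrix:
Swap R1 and R2.
R1 ← R1 / (-3/2).
R3 ← R3 − 2·R1.
R4 ← R4 − 13/2·R1.
R5 ← R5 − 1/2·R1.
R2 ← R2 / (1/4).
R1 ← R1 + 10/9·R2.
R3 ← R3 − 181/45·R2.
R4 ← R4 − 622/45·R2.
R5 ← R5 − 79/45·R2.
R3 ← R3 / (10549/540).
R1 ← R1 + 151/27·R3.
R2 ← R2 + 16/3·R3.
R4 ← R4 − 9052/135·R3.
R5 ← R5 − 4561/540·R3.
R4 ← R4 / (3715/2877).
R1 ← R1 + 220/959·R4.
R2 ← R2 + 1480/959·R4.
R3 ← R3 + 1716/959·R4.
R5 ← R5 − 3715/2877·R4.
R5 reduces to 0 = 0, so the extra equation is consistent.
Reading off the reduced rows gives a = -3, b = 2, c = -1, d = -4.

a = -3, b = 2, c = -1, d = -4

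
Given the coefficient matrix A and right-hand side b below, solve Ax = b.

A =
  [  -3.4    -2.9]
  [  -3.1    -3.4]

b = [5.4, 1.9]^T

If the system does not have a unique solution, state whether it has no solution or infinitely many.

Row-reduce the augmented matrix:
R1 ← R1 / (-17/5).
R2 ← R2 + 31/10·R1.
R2 ← R2 / (-257/340).
R1 ← R1 − 29/34·R2.
Reading off the reduced rows gives x_1 = -5, x_2 = 4.

x_1 = -5, x_2 = 4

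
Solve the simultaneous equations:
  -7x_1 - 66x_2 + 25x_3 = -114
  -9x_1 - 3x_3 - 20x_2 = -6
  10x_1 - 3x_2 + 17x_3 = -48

Row-reduce:
R1 ← R1 / (-7).
R2 ← R2 + 9·R1.
R3 ← R3 − 10·R1.
R2 ← R2 / (454/7).
R1 ← R1 − 66/7·R2.
R3 ← R3 + 681/7·R2.
Rank is 2 with 3 unknowns, leaving x_3 free.

infinitely many solutions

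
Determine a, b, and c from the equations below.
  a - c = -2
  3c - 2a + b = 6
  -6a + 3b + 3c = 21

Row-reduce the augmented matrix:
R2 ← R2 + 2·R1.
R3 ← R3 + 6·R1.
R3 ← R3 − 3·R2.
R3 ← R3 / (-6).
R1 ← R1 + 1·R3.
R2 ← R2 − 1·R3.
Reading off the reduced rows gives a = -5/2, b = 5/2, c = -1/2.

a = -5/2, b = 5/2, c = -1/2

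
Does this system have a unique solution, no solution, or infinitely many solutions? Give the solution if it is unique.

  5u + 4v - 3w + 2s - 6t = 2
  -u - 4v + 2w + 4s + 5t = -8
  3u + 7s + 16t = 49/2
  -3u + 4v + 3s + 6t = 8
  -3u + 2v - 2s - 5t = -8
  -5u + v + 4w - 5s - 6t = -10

Row-reduce:
R1 ← R1 / (5).
R2 ← R2 + 1·R1.
R3 ← R3 − 3·R1.
R4 ← R4 + 3·R1.
R5 ← R5 + 3·R1.
R6 ← R6 + 5·R1.
R2 ← R2 / (-16/5).
R1 ← R1 − 4/5·R2.
R3 ← R3 + 12/5·R2.
R4 ← R4 − 32/5·R2.
R5 ← R5 − 22/5·R2.
R6 ← R6 − 5·R2.
R3 ← R3 / (3/4).
R1 ← R1 + 1/4·R3.
R2 ← R2 + 7/16·R3.
R4 ← R4 − 1·R3.
R5 ← R5 − 1/8·R3.
R6 ← R6 − 51/16·R3.
R4 ← R4 / (29/3).
R1 ← R1 − 7/3·R4.
R2 ← R2 − 1/12·R4.
R3 ← R3 − 10/3·R4.
R5 ← R5 − 29/6·R4.
R6 ← R6 + 27/4·R4.
Swap R5 and R6.
R5 ← R5 / (-2490/29).
R1 ← R1 − 241/29·R5.
R2 ← R2 − 252/29·R5.
R3 ← R3 − 771/29·R5.
R4 ← R4 + 37/29·R5.
Row 6 reduces to 0 = 1/4, a contradiction. The system is inconsistent.

no solution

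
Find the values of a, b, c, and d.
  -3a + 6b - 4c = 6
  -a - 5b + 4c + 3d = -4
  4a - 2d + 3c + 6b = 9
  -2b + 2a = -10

a = -4, b = 1, c = 3, d = -5

Row-reduce the augmented matrix:
R1 ← R1 / (-3).
R2 ← R2 + 1·R1.
R3 ← R3 − 4·R1.
R4 ← R4 − 2·R1.
R2 ← R2 / (-7).
R1 ← R1 + 2·R2.
R3 ← R3 − 14·R2.
R4 ← R4 − 2·R2.
R3 ← R3 / (25/3).
R1 ← R1 + 4/21·R3.
R2 ← R2 + 16/21·R3.
R4 ← R4 + 8/7·R3.
R4 ← R4 / (246/175).
R1 ← R1 + 134/175·R4.
R2 ← R2 + 11/175·R4.
R3 ← R3 − 12/25·R4.
Reading off the reduced rows gives a = -4, b = 1, c = 3, d = -5.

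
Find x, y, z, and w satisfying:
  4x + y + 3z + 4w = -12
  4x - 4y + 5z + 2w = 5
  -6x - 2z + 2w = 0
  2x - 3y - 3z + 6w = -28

x = -2, y = -1, z = 3, w = -3

Row-reduce the augmented matrix:
R1 ← R1 / (4).
R2 ← R2 − 4·R1.
R3 ← R3 + 6·R1.
R4 ← R4 − 2·R1.
R2 ← R2 / (-5).
R1 ← R1 − 1/4·R2.
R3 ← R3 − 3/2·R2.
R4 ← R4 + 7/2·R2.
R3 ← R3 / (31/10).
R1 ← R1 − 17/20·R3.
R2 ← R2 + 2/5·R3.
R4 ← R4 + 59/10·R3.
R4 ← R4 / (604/31).
R1 ← R1 + 35/31·R4.
R2 ← R2 − 42/31·R4.
R3 ← R3 − 74/31·R4.
Reading off the reduced rows gives x = -2, y = -1, z = 3, w = -3.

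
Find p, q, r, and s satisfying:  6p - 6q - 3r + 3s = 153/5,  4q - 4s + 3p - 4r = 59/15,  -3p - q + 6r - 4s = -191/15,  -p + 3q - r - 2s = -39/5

Row-reduce the augmented matrix:
R1 ← R1 / (6).
R2 ← R2 − 3·R1.
R3 ← R3 + 3·R1.
R4 ← R4 + 1·R1.
R2 ← R2 / (7).
R1 ← R1 + 1·R2.
R3 ← R3 + 4·R2.
R4 ← R4 − 2·R2.
R3 ← R3 / (43/14).
R1 ← R1 + 6/7·R3.
R2 ← R2 + 5/14·R3.
R4 ← R4 + 11/14·R3.
R4 ← R4 / (-59/43).
R1 ← R1 + 80/43·R4.
R2 ← R2 + 62/43·R4.
R3 ← R3 + 79/43·R4.
Reading off the reduced rows gives p = 3, q = -8/5, r = -2/3, s = 1/3.

p = 3, q = -8/5, r = -2/3, s = 1/3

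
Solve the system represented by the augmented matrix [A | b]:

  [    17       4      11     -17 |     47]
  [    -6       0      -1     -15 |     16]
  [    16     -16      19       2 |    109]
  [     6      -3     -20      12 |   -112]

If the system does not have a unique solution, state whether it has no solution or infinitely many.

x_1 = -1, x_2 = -2, x_3 = 5, x_4 = -1

Row-reduce the augmented matrix:
R1 ← R1 / (17).
R2 ← R2 + 6·R1.
R3 ← R3 − 16·R1.
R4 ← R4 − 6·R1.
R2 ← R2 / (24/17).
R1 ← R1 − 4/17·R2.
R3 ← R3 + 336/17·R2.
R4 ← R4 + 75/17·R2.
R3 ← R3 / (49).
R1 ← R1 − 1/6·R3.
R2 ← R2 − 49/24·R3.
R4 ← R4 + 119/8·R3.
R4 ← R4 / (-7359/56).
R1 ← R1 − 337/98·R4.
R2 ← R2 + 27/8·R4.
R3 ← R3 + 276/49·R4.
Reading off the reduced rows gives x_1 = -1, x_2 = -2, x_3 = 5, x_4 = -1.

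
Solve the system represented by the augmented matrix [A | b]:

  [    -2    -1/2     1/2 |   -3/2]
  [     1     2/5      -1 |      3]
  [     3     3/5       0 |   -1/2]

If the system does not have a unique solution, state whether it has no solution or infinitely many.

Row-reduce:
R1 ← R1 / (-2).
R2 ← R2 − 1·R1.
R3 ← R3 − 3·R1.
R2 ← R2 / (3/20).
R1 ← R1 − 1/4·R2.
R3 ← R3 + 3/20·R2.
Row 3 reduces to 0 = -1/2, a contradiction. The system is inconsistent.

no solution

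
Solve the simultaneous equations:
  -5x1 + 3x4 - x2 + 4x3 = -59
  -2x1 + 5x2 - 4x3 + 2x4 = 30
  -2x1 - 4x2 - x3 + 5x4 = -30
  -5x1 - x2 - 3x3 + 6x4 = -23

Row-reduce the augmented matrix:
R1 ← R1 / (-5).
R2 ← R2 + 2·R1.
R3 ← R3 + 2·R1.
R4 ← R4 + 5·R1.
R2 ← R2 / (27/5).
R1 ← R1 − 1/5·R2.
R3 ← R3 + 18/5·R2.
R3 ← R3 / (-19/3).
R1 ← R1 + 16/27·R3.
R2 ← R2 + 28/27·R3.
R4 ← R4 + 7·R3.
R4 ← R4 / (-34/19).
R1 ← R1 + 59/57·R4.
R2 ← R2 + 32/57·R4.
R3 ← R3 + 13/19·R4.
Reading off the reduced rows gives x1 = 5, x2 = 4, x3 = -6, x4 = -2.

x1 = 5, x2 = 4, x3 = -6, x4 = -2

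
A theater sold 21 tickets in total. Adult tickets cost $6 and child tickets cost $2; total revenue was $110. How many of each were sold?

adult tickets: 17, child tickets: 4

Let a = adult tickets, c = child tickets.
  c + a = 21
  6a + 2c = 110
From equation 1: a = 21 − c.
Substitute into equation 2 and solve: c = 4.
Then a = 17.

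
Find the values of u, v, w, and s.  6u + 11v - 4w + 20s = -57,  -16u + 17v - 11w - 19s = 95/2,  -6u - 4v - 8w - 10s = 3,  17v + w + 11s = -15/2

Row-reduce the augmented matrix:
R1 ← R1 / (6).
R2 ← R2 + 16·R1.
R3 ← R3 + 6·R1.
R2 ← R2 / (139/3).
R1 ← R1 − 11/6·R2.
R3 ← R3 − 7·R2.
R4 ← R4 − 17·R2.
R3 ← R3 / (-1213/139).
R1 ← R1 − 53/278·R3.
R2 ← R2 + 65/139·R3.
R4 ← R4 − 1244/139·R3.
R4 ← R4 / (4050/1213).
R1 ← R1 − 2523/1213·R4.
R2 ← R2 − 586/1213·R4.
R3 ← R3 + 669/1213·R4.
Reading off the reduced rows gives u = -1, v = 1, w = 3, s = -5/2.

u = -1, v = 1, w = 3, s = -5/2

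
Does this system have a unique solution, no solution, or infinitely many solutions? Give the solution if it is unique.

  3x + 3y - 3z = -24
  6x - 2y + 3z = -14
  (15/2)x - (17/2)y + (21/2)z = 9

no solution

Row-reduce:
R1 ← R1 / (3).
R2 ← R2 − 6·R1.
R3 ← R3 − 15/2·R1.
R2 ← R2 / (-8).
R1 ← R1 − 1·R2.
R3 ← R3 + 16·R2.
Row 3 reduces to 0 = 1, a contradiction. The system is inconsistent.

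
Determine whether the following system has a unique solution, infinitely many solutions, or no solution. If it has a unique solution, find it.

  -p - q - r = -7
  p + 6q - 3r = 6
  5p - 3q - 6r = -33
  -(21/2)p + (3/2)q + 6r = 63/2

Row-reduce:
R1 ← R1 / (-1).
R2 ← R2 − 1·R1.
R3 ← R3 − 5·R1.
R4 ← R4 + 21/2·R1.
R2 ← R2 / (5).
R1 ← R1 − 1·R2.
R3 ← R3 + 8·R2.
R4 ← R4 − 12·R2.
R3 ← R3 / (-87/5).
R1 ← R1 − 9/5·R3.
R2 ← R2 + 4/5·R3.
R4 ← R4 − 261/10·R3.
Row 4 reduces to 0 = 3, a contradiction. The system is inconsistent.

no solution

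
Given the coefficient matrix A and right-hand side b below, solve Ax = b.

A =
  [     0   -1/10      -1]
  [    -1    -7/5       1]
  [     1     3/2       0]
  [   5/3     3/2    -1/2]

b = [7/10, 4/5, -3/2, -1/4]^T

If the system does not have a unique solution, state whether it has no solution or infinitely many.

x_1 = 3/2, x_2 = -2, x_3 = -1/2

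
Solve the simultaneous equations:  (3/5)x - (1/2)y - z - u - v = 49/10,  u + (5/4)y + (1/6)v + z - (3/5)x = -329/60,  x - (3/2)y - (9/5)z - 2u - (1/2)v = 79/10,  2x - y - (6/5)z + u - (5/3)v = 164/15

Row-reduce:
R1 ← R1 / (3/5).
R2 ← R2 + 3/5·R1.
R3 ← R3 − 1·R1.
R4 ← R4 − 2·R1.
R2 ← R2 / (3/4).
R1 ← R1 + 5/6·R2.
R3 ← R3 + 2/3·R2.
R4 ← R4 − 2/3·R2.
R3 ← R3 / (-2/15).
R1 ← R1 + 5/3·R3.
R4 ← R4 − 32/15·R3.
R4 ← R4 / (-1).
R1 ← R1 − 5/2·R4.
R3 ← R3 − 5/2·R4.
Rank is 4 with 5 unknowns, leaving v free.

infinitely many solutions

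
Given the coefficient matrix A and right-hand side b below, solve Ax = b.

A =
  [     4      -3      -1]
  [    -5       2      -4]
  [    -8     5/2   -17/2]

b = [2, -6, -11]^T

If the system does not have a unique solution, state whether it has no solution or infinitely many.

Row-reduce:
R1 ← R1 / (4).
R2 ← R2 + 5·R1.
R3 ← R3 + 8·R1.
R2 ← R2 / (-7/4).
R1 ← R1 + 3/4·R2.
R3 ← R3 + 7/2·R2.
Rank is 2 with 3 unknowns, leaving x_3 free.

infinitely many solutions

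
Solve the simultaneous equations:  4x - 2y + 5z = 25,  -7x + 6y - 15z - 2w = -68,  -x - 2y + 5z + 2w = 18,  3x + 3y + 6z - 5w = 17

infinitely many solutions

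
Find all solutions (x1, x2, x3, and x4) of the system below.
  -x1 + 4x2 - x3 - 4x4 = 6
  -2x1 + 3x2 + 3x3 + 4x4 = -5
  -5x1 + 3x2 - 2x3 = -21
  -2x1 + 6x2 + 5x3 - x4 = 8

x1 = 5, x2 = 2, x3 = 1, x4 = -1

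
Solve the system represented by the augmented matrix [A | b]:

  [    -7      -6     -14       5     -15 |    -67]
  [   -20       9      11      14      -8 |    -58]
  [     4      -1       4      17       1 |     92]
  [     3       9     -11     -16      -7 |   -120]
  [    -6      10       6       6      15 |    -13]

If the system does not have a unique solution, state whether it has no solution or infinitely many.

Row-reduce the augmented matrix:
R1 ← R1 / (-7).
R2 ← R2 + 20·R1.
R3 ← R3 − 4·R1.
R4 ← R4 − 3·R1.
R5 ← R5 + 6·R1.
R2 ← R2 / (183/7).
R1 ← R1 − 6/7·R2.
R3 ← R3 + 31/7·R2.
R4 ← R4 − 45/7·R2.
R5 ← R5 − 106/7·R2.
R3 ← R3 / (283/61).
R1 ← R1 − 20/61·R3.
R2 ← R2 − 119/61·R3.
R4 ← R4 + 1802/61·R3.
R5 ← R5 + 704/61·R3.
R4 ← R4 / (95381/849).
R1 ← R1 + 1787/849·R4.
R2 ← R2 + 7081/849·R4.
R3 ← R3 − 3625/849·R4.
R5 ← R5 − 43432/849·R4.
R5 ← R5 / (1752225/95381).
R1 ← R1 − 48337/95381·R5.
R2 ← R2 + 36909/95381·R5.
R3 ← R3 − 2895/3289·R5.
R4 ← R4 + 27688/95381·R5.
Reading off the reduced rows gives x_1 = 5, x_2 = -4, x_3 = 4, x_4 = 3, x_5 = 1.

x_1 = 5, x_2 = -4, x_3 = 4, x_4 = 3, x_5 = 1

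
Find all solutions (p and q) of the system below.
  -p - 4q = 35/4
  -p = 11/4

p = -11/4, q = -3/2

From equation 1: p = -35/4 − 4·q.
Substitute into equation 2 and solve: q = -3/2.
Then p = -11/4.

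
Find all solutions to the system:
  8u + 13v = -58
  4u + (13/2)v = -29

infinitely many solutions

Row-reduce:
R1 ← R1 / (8).
R2 ← R2 − 4·R1.
Rank is 1 with 2 unknowns, leaving v free.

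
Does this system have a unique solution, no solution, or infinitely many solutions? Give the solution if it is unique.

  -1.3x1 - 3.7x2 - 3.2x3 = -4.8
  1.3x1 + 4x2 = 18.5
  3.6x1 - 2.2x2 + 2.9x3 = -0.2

Row-reduce the augmented matrix:
R1 ← R1 / (-13/10).
R2 ← R2 − 13/10·R1.
R3 ← R3 − 18/5·R1.
R2 ← R2 / (3/10).
R1 ← R1 − 37/13·R2.
R3 ← R3 + 809/65·R2.
R3 ← R3 / (-54101/390).
R1 ← R1 − 1280/39·R3.
R2 ← R2 + 32/3·R3.
Reading off the reduced rows gives x1 = 5, x2 = 3, x3 = -4.

x1 = 5, x2 = 3, x3 = -4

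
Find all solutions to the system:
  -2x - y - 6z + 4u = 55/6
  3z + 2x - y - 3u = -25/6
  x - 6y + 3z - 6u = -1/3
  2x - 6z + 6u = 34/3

Row-reduce the augmented matrix:
R1 ← R1 / (-2).
R2 ← R2 − 2·R1.
R3 ← R3 − 1·R1.
R4 ← R4 − 2·R1.
R2 ← R2 / (-2).
R1 ← R1 − 1/2·R2.
R3 ← R3 + 13/2·R2.
R4 ← R4 + 1·R2.
R3 ← R3 / (39/4).
R1 ← R1 − 9/4·R3.
R2 ← R2 − 3/2·R3.
R4 ← R4 + 21/2·R3.
R4 ← R4 / (22/13).
R1 ← R1 + 1/13·R4.
R2 ← R2 − 8/13·R4.
R3 ← R3 + 29/39·R4.
Reading off the reduced rows gives x = -1/3, y = -5/2, z = 1, u = 3.

x = -1/3, y = -5/2, z = 1, u = 3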